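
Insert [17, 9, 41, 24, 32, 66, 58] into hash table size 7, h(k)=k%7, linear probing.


Insert 17: h=3 -> slot 3
Insert 9: h=2 -> slot 2
Insert 41: h=6 -> slot 6
Insert 24: h=3, 1 probes -> slot 4
Insert 32: h=4, 1 probes -> slot 5
Insert 66: h=3, 4 probes -> slot 0
Insert 58: h=2, 6 probes -> slot 1

Table: [66, 58, 9, 17, 24, 32, 41]


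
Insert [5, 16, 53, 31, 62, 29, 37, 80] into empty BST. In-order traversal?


Insert 5: root
Insert 16: R from 5
Insert 53: R from 5 -> R from 16
Insert 31: R from 5 -> R from 16 -> L from 53
Insert 62: R from 5 -> R from 16 -> R from 53
Insert 29: R from 5 -> R from 16 -> L from 53 -> L from 31
Insert 37: R from 5 -> R from 16 -> L from 53 -> R from 31
Insert 80: R from 5 -> R from 16 -> R from 53 -> R from 62

In-order: [5, 16, 29, 31, 37, 53, 62, 80]


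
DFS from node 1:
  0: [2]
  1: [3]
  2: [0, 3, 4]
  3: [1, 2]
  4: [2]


Visit 1, push [3]
Visit 3, push [2]
Visit 2, push [4, 0]
Visit 0, push []
Visit 4, push []

DFS order: [1, 3, 2, 0, 4]


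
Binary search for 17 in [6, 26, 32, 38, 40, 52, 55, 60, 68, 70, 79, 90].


Step 1: lo=0, hi=11, mid=5, val=52
Step 2: lo=0, hi=4, mid=2, val=32
Step 3: lo=0, hi=1, mid=0, val=6
Step 4: lo=1, hi=1, mid=1, val=26

Not found


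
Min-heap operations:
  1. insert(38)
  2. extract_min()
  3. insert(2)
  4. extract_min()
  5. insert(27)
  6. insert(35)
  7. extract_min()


insert(38) -> [38]
extract_min()->38, []
insert(2) -> [2]
extract_min()->2, []
insert(27) -> [27]
insert(35) -> [27, 35]
extract_min()->27, [35]

Final heap: [35]


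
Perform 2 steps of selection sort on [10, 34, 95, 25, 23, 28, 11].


Initial: [10, 34, 95, 25, 23, 28, 11]
Step 1: min=10 at 0
  Swap: [10, 34, 95, 25, 23, 28, 11]
Step 2: min=11 at 6
  Swap: [10, 11, 95, 25, 23, 28, 34]

After 2 steps: [10, 11, 95, 25, 23, 28, 34]


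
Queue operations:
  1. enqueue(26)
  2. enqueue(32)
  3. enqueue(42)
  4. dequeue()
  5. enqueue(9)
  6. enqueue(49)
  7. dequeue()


enqueue(26) -> [26]
enqueue(32) -> [26, 32]
enqueue(42) -> [26, 32, 42]
dequeue()->26, [32, 42]
enqueue(9) -> [32, 42, 9]
enqueue(49) -> [32, 42, 9, 49]
dequeue()->32, [42, 9, 49]

Final queue: [42, 9, 49]


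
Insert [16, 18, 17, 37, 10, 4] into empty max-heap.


Insert 16: [16]
Insert 18: [18, 16]
Insert 17: [18, 16, 17]
Insert 37: [37, 18, 17, 16]
Insert 10: [37, 18, 17, 16, 10]
Insert 4: [37, 18, 17, 16, 10, 4]

Final heap: [37, 18, 17, 16, 10, 4]


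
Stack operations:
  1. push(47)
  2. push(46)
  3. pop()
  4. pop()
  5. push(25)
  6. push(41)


push(47) -> [47]
push(46) -> [47, 46]
pop()->46, [47]
pop()->47, []
push(25) -> [25]
push(41) -> [25, 41]

Final stack: [25, 41]


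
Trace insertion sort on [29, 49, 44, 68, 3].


Initial: [29, 49, 44, 68, 3]
Insert 49: [29, 49, 44, 68, 3]
Insert 44: [29, 44, 49, 68, 3]
Insert 68: [29, 44, 49, 68, 3]
Insert 3: [3, 29, 44, 49, 68]

Sorted: [3, 29, 44, 49, 68]


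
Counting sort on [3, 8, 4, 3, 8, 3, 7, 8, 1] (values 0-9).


Input: [3, 8, 4, 3, 8, 3, 7, 8, 1]
Counts: [0, 1, 0, 3, 1, 0, 0, 1, 3, 0]

Sorted: [1, 3, 3, 3, 4, 7, 8, 8, 8]


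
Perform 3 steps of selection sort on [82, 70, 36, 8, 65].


Initial: [82, 70, 36, 8, 65]
Step 1: min=8 at 3
  Swap: [8, 70, 36, 82, 65]
Step 2: min=36 at 2
  Swap: [8, 36, 70, 82, 65]
Step 3: min=65 at 4
  Swap: [8, 36, 65, 82, 70]

After 3 steps: [8, 36, 65, 82, 70]


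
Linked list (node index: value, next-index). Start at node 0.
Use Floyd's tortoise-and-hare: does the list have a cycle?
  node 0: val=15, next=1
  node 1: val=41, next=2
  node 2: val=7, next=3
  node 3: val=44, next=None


Floyd's tortoise (slow, +1) and hare (fast, +2):
  init: slow=0, fast=0
  step 1: slow=1, fast=2
  step 2: fast 2->3->None, no cycle

Cycle: no


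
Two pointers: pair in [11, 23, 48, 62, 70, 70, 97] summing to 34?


lo=0(11)+hi=6(97)=108
lo=0(11)+hi=5(70)=81
lo=0(11)+hi=4(70)=81
lo=0(11)+hi=3(62)=73
lo=0(11)+hi=2(48)=59
lo=0(11)+hi=1(23)=34

Yes: 11+23=34


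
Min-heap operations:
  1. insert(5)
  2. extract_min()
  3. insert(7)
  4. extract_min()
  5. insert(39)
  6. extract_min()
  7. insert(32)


insert(5) -> [5]
extract_min()->5, []
insert(7) -> [7]
extract_min()->7, []
insert(39) -> [39]
extract_min()->39, []
insert(32) -> [32]

Final heap: [32]


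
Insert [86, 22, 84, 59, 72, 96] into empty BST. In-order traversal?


Insert 86: root
Insert 22: L from 86
Insert 84: L from 86 -> R from 22
Insert 59: L from 86 -> R from 22 -> L from 84
Insert 72: L from 86 -> R from 22 -> L from 84 -> R from 59
Insert 96: R from 86

In-order: [22, 59, 72, 84, 86, 96]


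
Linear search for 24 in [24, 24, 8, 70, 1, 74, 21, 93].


i=0: 24==24 found!

Found at 0, 1 comps


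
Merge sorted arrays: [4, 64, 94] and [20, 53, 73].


Take 4 from A
Take 20 from B
Take 53 from B
Take 64 from A
Take 73 from B

Merged: [4, 20, 53, 64, 73, 94]


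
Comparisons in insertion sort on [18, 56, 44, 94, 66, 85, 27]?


Algorithm: insertion sort
Input: [18, 56, 44, 94, 66, 85, 27]
Sorted: [18, 27, 44, 56, 66, 85, 94]

14


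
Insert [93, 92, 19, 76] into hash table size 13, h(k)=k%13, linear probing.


Insert 93: h=2 -> slot 2
Insert 92: h=1 -> slot 1
Insert 19: h=6 -> slot 6
Insert 76: h=11 -> slot 11

Table: [None, 92, 93, None, None, None, 19, None, None, None, None, 76, None]


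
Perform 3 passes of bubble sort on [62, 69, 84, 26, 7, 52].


Initial: [62, 69, 84, 26, 7, 52]
Pass 1: [62, 69, 26, 7, 52, 84] (3 swaps)
Pass 2: [62, 26, 7, 52, 69, 84] (3 swaps)
Pass 3: [26, 7, 52, 62, 69, 84] (3 swaps)

After 3 passes: [26, 7, 52, 62, 69, 84]


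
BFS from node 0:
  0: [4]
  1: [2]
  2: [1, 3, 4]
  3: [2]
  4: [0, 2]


Visit 0, enqueue [4]
Visit 4, enqueue [2]
Visit 2, enqueue [1, 3]
Visit 1, enqueue []
Visit 3, enqueue []

BFS order: [0, 4, 2, 1, 3]


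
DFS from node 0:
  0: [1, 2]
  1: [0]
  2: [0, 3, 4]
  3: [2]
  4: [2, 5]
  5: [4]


Visit 0, push [2, 1]
Visit 1, push []
Visit 2, push [4, 3]
Visit 3, push []
Visit 4, push [5]
Visit 5, push []

DFS order: [0, 1, 2, 3, 4, 5]


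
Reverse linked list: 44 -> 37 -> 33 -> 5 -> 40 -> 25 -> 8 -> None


Step 1: curr=44, set curr.next=prev(None) | reversed so far: 44
Step 2: curr=37, set curr.next=prev(44) | reversed so far: 37 -> 44
Step 3: curr=33, set curr.next=prev(37) | reversed so far: 33 -> 37 -> 44
Step 4: curr=5, set curr.next=prev(33) | reversed so far: 5 -> 33 -> 37 -> 44
Step 5: curr=40, set curr.next=prev(5) | reversed so far: 40 -> 5 -> 33 -> 37 -> 44
Step 6: curr=25, set curr.next=prev(40) | reversed so far: 25 -> 40 -> 5 -> 33 -> 37 -> 44
Step 7: curr=8, set curr.next=prev(25) | reversed so far: 8 -> 25 -> 40 -> 5 -> 33 -> 37 -> 44

8 -> 25 -> 40 -> 5 -> 33 -> 37 -> 44 -> None


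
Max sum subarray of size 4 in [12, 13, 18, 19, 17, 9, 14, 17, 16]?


[0:4]: 62
[1:5]: 67
[2:6]: 63
[3:7]: 59
[4:8]: 57
[5:9]: 56

Max: 67 at [1:5]


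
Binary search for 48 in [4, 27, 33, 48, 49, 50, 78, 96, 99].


Step 1: lo=0, hi=8, mid=4, val=49
Step 2: lo=0, hi=3, mid=1, val=27
Step 3: lo=2, hi=3, mid=2, val=33
Step 4: lo=3, hi=3, mid=3, val=48

Found at index 3


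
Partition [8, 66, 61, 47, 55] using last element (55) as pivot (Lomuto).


Pivot: 55
  8 <= 55: advance i (no swap)
  47 <= 55: swap -> [8, 47, 61, 66, 55]
Place pivot at 2: [8, 47, 55, 66, 61]

Partitioned: [8, 47, 55, 66, 61]


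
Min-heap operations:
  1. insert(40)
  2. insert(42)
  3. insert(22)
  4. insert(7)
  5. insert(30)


insert(40) -> [40]
insert(42) -> [40, 42]
insert(22) -> [22, 42, 40]
insert(7) -> [7, 22, 40, 42]
insert(30) -> [7, 22, 40, 42, 30]

Final heap: [7, 22, 40, 42, 30]


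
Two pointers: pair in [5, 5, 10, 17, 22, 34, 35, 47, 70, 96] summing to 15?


lo=0(5)+hi=9(96)=101
lo=0(5)+hi=8(70)=75
lo=0(5)+hi=7(47)=52
lo=0(5)+hi=6(35)=40
lo=0(5)+hi=5(34)=39
lo=0(5)+hi=4(22)=27
lo=0(5)+hi=3(17)=22
lo=0(5)+hi=2(10)=15

Yes: 5+10=15


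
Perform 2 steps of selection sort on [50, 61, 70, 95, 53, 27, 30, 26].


Initial: [50, 61, 70, 95, 53, 27, 30, 26]
Step 1: min=26 at 7
  Swap: [26, 61, 70, 95, 53, 27, 30, 50]
Step 2: min=27 at 5
  Swap: [26, 27, 70, 95, 53, 61, 30, 50]

After 2 steps: [26, 27, 70, 95, 53, 61, 30, 50]


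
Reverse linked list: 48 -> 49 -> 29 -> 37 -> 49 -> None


Step 1: curr=48, set curr.next=prev(None) | reversed so far: 48
Step 2: curr=49, set curr.next=prev(48) | reversed so far: 49 -> 48
Step 3: curr=29, set curr.next=prev(49) | reversed so far: 29 -> 49 -> 48
Step 4: curr=37, set curr.next=prev(29) | reversed so far: 37 -> 29 -> 49 -> 48
Step 5: curr=49, set curr.next=prev(37) | reversed so far: 49 -> 37 -> 29 -> 49 -> 48

49 -> 37 -> 29 -> 49 -> 48 -> None


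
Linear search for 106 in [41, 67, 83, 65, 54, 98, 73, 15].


i=0: 41!=106
i=1: 67!=106
i=2: 83!=106
i=3: 65!=106
i=4: 54!=106
i=5: 98!=106
i=6: 73!=106
i=7: 15!=106

Not found, 8 comps


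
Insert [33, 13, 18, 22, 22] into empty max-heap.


Insert 33: [33]
Insert 13: [33, 13]
Insert 18: [33, 13, 18]
Insert 22: [33, 22, 18, 13]
Insert 22: [33, 22, 18, 13, 22]

Final heap: [33, 22, 18, 13, 22]


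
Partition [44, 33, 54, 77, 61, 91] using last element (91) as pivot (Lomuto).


Pivot: 91
  44 <= 91: advance i (no swap)
  33 <= 91: advance i (no swap)
  54 <= 91: advance i (no swap)
  77 <= 91: advance i (no swap)
  61 <= 91: advance i (no swap)
Place pivot at 5: [44, 33, 54, 77, 61, 91]

Partitioned: [44, 33, 54, 77, 61, 91]


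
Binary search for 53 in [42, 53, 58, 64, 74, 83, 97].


Step 1: lo=0, hi=6, mid=3, val=64
Step 2: lo=0, hi=2, mid=1, val=53

Found at index 1


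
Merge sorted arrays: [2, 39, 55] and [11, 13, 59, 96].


Take 2 from A
Take 11 from B
Take 13 from B
Take 39 from A
Take 55 from A

Merged: [2, 11, 13, 39, 55, 59, 96]


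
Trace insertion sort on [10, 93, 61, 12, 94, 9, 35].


Initial: [10, 93, 61, 12, 94, 9, 35]
Insert 93: [10, 93, 61, 12, 94, 9, 35]
Insert 61: [10, 61, 93, 12, 94, 9, 35]
Insert 12: [10, 12, 61, 93, 94, 9, 35]
Insert 94: [10, 12, 61, 93, 94, 9, 35]
Insert 9: [9, 10, 12, 61, 93, 94, 35]
Insert 35: [9, 10, 12, 35, 61, 93, 94]

Sorted: [9, 10, 12, 35, 61, 93, 94]


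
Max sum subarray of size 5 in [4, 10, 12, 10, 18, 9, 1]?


[0:5]: 54
[1:6]: 59
[2:7]: 50

Max: 59 at [1:6]


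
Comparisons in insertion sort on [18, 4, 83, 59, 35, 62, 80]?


Algorithm: insertion sort
Input: [18, 4, 83, 59, 35, 62, 80]
Sorted: [4, 18, 35, 59, 62, 80, 83]

11


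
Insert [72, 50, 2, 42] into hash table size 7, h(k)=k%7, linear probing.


Insert 72: h=2 -> slot 2
Insert 50: h=1 -> slot 1
Insert 2: h=2, 1 probes -> slot 3
Insert 42: h=0 -> slot 0

Table: [42, 50, 72, 2, None, None, None]


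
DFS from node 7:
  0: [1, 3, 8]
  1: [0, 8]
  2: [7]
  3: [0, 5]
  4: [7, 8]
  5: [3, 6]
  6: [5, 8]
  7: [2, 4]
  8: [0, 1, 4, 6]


Visit 7, push [4, 2]
Visit 2, push []
Visit 4, push [8]
Visit 8, push [6, 1, 0]
Visit 0, push [3, 1]
Visit 1, push []
Visit 3, push [5]
Visit 5, push [6]
Visit 6, push []

DFS order: [7, 2, 4, 8, 0, 1, 3, 5, 6]


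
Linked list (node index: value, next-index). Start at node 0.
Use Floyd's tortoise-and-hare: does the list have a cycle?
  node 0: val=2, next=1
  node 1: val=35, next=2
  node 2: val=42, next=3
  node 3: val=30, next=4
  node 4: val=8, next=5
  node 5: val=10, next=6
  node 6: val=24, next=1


Floyd's tortoise (slow, +1) and hare (fast, +2):
  init: slow=0, fast=0
  step 1: slow=1, fast=2
  step 2: slow=2, fast=4
  step 3: slow=3, fast=6
  step 4: slow=4, fast=2
  step 5: slow=5, fast=4
  step 6: slow=6, fast=6
  slow == fast at node 6: cycle detected

Cycle: yes


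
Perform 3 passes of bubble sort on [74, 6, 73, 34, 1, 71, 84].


Initial: [74, 6, 73, 34, 1, 71, 84]
Pass 1: [6, 73, 34, 1, 71, 74, 84] (5 swaps)
Pass 2: [6, 34, 1, 71, 73, 74, 84] (3 swaps)
Pass 3: [6, 1, 34, 71, 73, 74, 84] (1 swaps)

After 3 passes: [6, 1, 34, 71, 73, 74, 84]


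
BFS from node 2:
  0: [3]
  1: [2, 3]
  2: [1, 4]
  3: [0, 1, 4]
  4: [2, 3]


Visit 2, enqueue [1, 4]
Visit 1, enqueue [3]
Visit 4, enqueue []
Visit 3, enqueue [0]
Visit 0, enqueue []

BFS order: [2, 1, 4, 3, 0]


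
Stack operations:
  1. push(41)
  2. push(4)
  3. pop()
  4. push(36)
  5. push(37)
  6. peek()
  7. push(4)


push(41) -> [41]
push(4) -> [41, 4]
pop()->4, [41]
push(36) -> [41, 36]
push(37) -> [41, 36, 37]
peek()->37
push(4) -> [41, 36, 37, 4]

Final stack: [41, 36, 37, 4]


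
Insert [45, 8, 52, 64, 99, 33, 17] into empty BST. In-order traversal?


Insert 45: root
Insert 8: L from 45
Insert 52: R from 45
Insert 64: R from 45 -> R from 52
Insert 99: R from 45 -> R from 52 -> R from 64
Insert 33: L from 45 -> R from 8
Insert 17: L from 45 -> R from 8 -> L from 33

In-order: [8, 17, 33, 45, 52, 64, 99]


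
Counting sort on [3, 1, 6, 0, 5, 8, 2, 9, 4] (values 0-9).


Input: [3, 1, 6, 0, 5, 8, 2, 9, 4]
Counts: [1, 1, 1, 1, 1, 1, 1, 0, 1, 1]

Sorted: [0, 1, 2, 3, 4, 5, 6, 8, 9]


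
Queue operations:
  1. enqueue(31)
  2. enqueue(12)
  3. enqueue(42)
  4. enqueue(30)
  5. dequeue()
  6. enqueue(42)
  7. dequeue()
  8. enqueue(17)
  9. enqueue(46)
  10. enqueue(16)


enqueue(31) -> [31]
enqueue(12) -> [31, 12]
enqueue(42) -> [31, 12, 42]
enqueue(30) -> [31, 12, 42, 30]
dequeue()->31, [12, 42, 30]
enqueue(42) -> [12, 42, 30, 42]
dequeue()->12, [42, 30, 42]
enqueue(17) -> [42, 30, 42, 17]
enqueue(46) -> [42, 30, 42, 17, 46]
enqueue(16) -> [42, 30, 42, 17, 46, 16]

Final queue: [42, 30, 42, 17, 46, 16]


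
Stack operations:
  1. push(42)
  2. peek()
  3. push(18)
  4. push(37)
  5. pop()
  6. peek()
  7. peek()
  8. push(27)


push(42) -> [42]
peek()->42
push(18) -> [42, 18]
push(37) -> [42, 18, 37]
pop()->37, [42, 18]
peek()->18
peek()->18
push(27) -> [42, 18, 27]

Final stack: [42, 18, 27]


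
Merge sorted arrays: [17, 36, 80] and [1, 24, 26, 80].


Take 1 from B
Take 17 from A
Take 24 from B
Take 26 from B
Take 36 from A
Take 80 from A

Merged: [1, 17, 24, 26, 36, 80, 80]


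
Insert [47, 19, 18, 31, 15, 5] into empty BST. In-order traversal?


Insert 47: root
Insert 19: L from 47
Insert 18: L from 47 -> L from 19
Insert 31: L from 47 -> R from 19
Insert 15: L from 47 -> L from 19 -> L from 18
Insert 5: L from 47 -> L from 19 -> L from 18 -> L from 15

In-order: [5, 15, 18, 19, 31, 47]


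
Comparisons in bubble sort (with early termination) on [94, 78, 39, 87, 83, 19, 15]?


Algorithm: bubble sort (with early termination)
Input: [94, 78, 39, 87, 83, 19, 15]
Sorted: [15, 19, 39, 78, 83, 87, 94]

21


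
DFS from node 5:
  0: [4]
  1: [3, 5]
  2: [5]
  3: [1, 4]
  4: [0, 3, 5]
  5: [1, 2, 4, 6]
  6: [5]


Visit 5, push [6, 4, 2, 1]
Visit 1, push [3]
Visit 3, push [4]
Visit 4, push [0]
Visit 0, push []
Visit 2, push []
Visit 6, push []

DFS order: [5, 1, 3, 4, 0, 2, 6]


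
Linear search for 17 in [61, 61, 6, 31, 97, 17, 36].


i=0: 61!=17
i=1: 61!=17
i=2: 6!=17
i=3: 31!=17
i=4: 97!=17
i=5: 17==17 found!

Found at 5, 6 comps


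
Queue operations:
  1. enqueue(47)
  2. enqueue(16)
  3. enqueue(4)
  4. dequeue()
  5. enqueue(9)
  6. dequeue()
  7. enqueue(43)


enqueue(47) -> [47]
enqueue(16) -> [47, 16]
enqueue(4) -> [47, 16, 4]
dequeue()->47, [16, 4]
enqueue(9) -> [16, 4, 9]
dequeue()->16, [4, 9]
enqueue(43) -> [4, 9, 43]

Final queue: [4, 9, 43]


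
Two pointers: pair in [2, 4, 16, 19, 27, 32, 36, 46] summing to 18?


lo=0(2)+hi=7(46)=48
lo=0(2)+hi=6(36)=38
lo=0(2)+hi=5(32)=34
lo=0(2)+hi=4(27)=29
lo=0(2)+hi=3(19)=21
lo=0(2)+hi=2(16)=18

Yes: 2+16=18


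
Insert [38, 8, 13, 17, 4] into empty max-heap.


Insert 38: [38]
Insert 8: [38, 8]
Insert 13: [38, 8, 13]
Insert 17: [38, 17, 13, 8]
Insert 4: [38, 17, 13, 8, 4]

Final heap: [38, 17, 13, 8, 4]


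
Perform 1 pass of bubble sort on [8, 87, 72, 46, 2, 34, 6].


Initial: [8, 87, 72, 46, 2, 34, 6]
Pass 1: [8, 72, 46, 2, 34, 6, 87] (5 swaps)

After 1 pass: [8, 72, 46, 2, 34, 6, 87]


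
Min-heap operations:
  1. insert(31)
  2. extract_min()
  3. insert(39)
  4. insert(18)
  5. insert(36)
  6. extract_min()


insert(31) -> [31]
extract_min()->31, []
insert(39) -> [39]
insert(18) -> [18, 39]
insert(36) -> [18, 39, 36]
extract_min()->18, [36, 39]

Final heap: [36, 39]


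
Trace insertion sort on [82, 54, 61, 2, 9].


Initial: [82, 54, 61, 2, 9]
Insert 54: [54, 82, 61, 2, 9]
Insert 61: [54, 61, 82, 2, 9]
Insert 2: [2, 54, 61, 82, 9]
Insert 9: [2, 9, 54, 61, 82]

Sorted: [2, 9, 54, 61, 82]


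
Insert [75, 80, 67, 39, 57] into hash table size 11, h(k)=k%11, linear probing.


Insert 75: h=9 -> slot 9
Insert 80: h=3 -> slot 3
Insert 67: h=1 -> slot 1
Insert 39: h=6 -> slot 6
Insert 57: h=2 -> slot 2

Table: [None, 67, 57, 80, None, None, 39, None, None, 75, None]


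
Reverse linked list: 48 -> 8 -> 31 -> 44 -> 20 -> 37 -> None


Step 1: curr=48, set curr.next=prev(None) | reversed so far: 48
Step 2: curr=8, set curr.next=prev(48) | reversed so far: 8 -> 48
Step 3: curr=31, set curr.next=prev(8) | reversed so far: 31 -> 8 -> 48
Step 4: curr=44, set curr.next=prev(31) | reversed so far: 44 -> 31 -> 8 -> 48
Step 5: curr=20, set curr.next=prev(44) | reversed so far: 20 -> 44 -> 31 -> 8 -> 48
Step 6: curr=37, set curr.next=prev(20) | reversed so far: 37 -> 20 -> 44 -> 31 -> 8 -> 48

37 -> 20 -> 44 -> 31 -> 8 -> 48 -> None


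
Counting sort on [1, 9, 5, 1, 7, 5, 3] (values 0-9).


Input: [1, 9, 5, 1, 7, 5, 3]
Counts: [0, 2, 0, 1, 0, 2, 0, 1, 0, 1]

Sorted: [1, 1, 3, 5, 5, 7, 9]


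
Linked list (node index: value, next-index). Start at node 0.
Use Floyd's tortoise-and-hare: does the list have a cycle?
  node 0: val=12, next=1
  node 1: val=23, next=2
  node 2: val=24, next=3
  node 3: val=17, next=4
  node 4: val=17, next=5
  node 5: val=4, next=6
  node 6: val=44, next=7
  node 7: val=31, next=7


Floyd's tortoise (slow, +1) and hare (fast, +2):
  init: slow=0, fast=0
  step 1: slow=1, fast=2
  step 2: slow=2, fast=4
  step 3: slow=3, fast=6
  step 4: slow=4, fast=7
  step 5: slow=5, fast=7
  step 6: slow=6, fast=7
  step 7: slow=7, fast=7
  slow == fast at node 7: cycle detected

Cycle: yes


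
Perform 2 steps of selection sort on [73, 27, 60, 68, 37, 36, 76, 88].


Initial: [73, 27, 60, 68, 37, 36, 76, 88]
Step 1: min=27 at 1
  Swap: [27, 73, 60, 68, 37, 36, 76, 88]
Step 2: min=36 at 5
  Swap: [27, 36, 60, 68, 37, 73, 76, 88]

After 2 steps: [27, 36, 60, 68, 37, 73, 76, 88]


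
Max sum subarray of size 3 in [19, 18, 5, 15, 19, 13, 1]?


[0:3]: 42
[1:4]: 38
[2:5]: 39
[3:6]: 47
[4:7]: 33

Max: 47 at [3:6]


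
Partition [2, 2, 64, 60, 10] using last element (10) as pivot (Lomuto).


Pivot: 10
  2 <= 10: advance i (no swap)
  2 <= 10: advance i (no swap)
Place pivot at 2: [2, 2, 10, 60, 64]

Partitioned: [2, 2, 10, 60, 64]


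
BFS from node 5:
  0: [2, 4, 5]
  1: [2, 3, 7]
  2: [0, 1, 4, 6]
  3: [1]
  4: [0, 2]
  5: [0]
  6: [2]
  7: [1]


Visit 5, enqueue [0]
Visit 0, enqueue [2, 4]
Visit 2, enqueue [1, 6]
Visit 4, enqueue []
Visit 1, enqueue [3, 7]
Visit 6, enqueue []
Visit 3, enqueue []
Visit 7, enqueue []

BFS order: [5, 0, 2, 4, 1, 6, 3, 7]


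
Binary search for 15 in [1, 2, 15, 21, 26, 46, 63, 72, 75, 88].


Step 1: lo=0, hi=9, mid=4, val=26
Step 2: lo=0, hi=3, mid=1, val=2
Step 3: lo=2, hi=3, mid=2, val=15

Found at index 2


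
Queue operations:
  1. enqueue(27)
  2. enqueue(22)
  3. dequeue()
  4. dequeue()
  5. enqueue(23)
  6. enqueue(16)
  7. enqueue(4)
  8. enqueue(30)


enqueue(27) -> [27]
enqueue(22) -> [27, 22]
dequeue()->27, [22]
dequeue()->22, []
enqueue(23) -> [23]
enqueue(16) -> [23, 16]
enqueue(4) -> [23, 16, 4]
enqueue(30) -> [23, 16, 4, 30]

Final queue: [23, 16, 4, 30]


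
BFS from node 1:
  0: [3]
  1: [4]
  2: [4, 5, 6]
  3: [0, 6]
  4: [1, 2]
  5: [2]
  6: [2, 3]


Visit 1, enqueue [4]
Visit 4, enqueue [2]
Visit 2, enqueue [5, 6]
Visit 5, enqueue []
Visit 6, enqueue [3]
Visit 3, enqueue [0]
Visit 0, enqueue []

BFS order: [1, 4, 2, 5, 6, 3, 0]


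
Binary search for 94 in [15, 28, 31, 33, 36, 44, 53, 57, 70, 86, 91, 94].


Step 1: lo=0, hi=11, mid=5, val=44
Step 2: lo=6, hi=11, mid=8, val=70
Step 3: lo=9, hi=11, mid=10, val=91
Step 4: lo=11, hi=11, mid=11, val=94

Found at index 11


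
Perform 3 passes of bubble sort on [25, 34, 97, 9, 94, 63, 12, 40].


Initial: [25, 34, 97, 9, 94, 63, 12, 40]
Pass 1: [25, 34, 9, 94, 63, 12, 40, 97] (5 swaps)
Pass 2: [25, 9, 34, 63, 12, 40, 94, 97] (4 swaps)
Pass 3: [9, 25, 34, 12, 40, 63, 94, 97] (3 swaps)

After 3 passes: [9, 25, 34, 12, 40, 63, 94, 97]


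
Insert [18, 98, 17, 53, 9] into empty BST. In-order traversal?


Insert 18: root
Insert 98: R from 18
Insert 17: L from 18
Insert 53: R from 18 -> L from 98
Insert 9: L from 18 -> L from 17

In-order: [9, 17, 18, 53, 98]


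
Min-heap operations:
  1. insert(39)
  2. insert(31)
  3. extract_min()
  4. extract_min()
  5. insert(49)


insert(39) -> [39]
insert(31) -> [31, 39]
extract_min()->31, [39]
extract_min()->39, []
insert(49) -> [49]

Final heap: [49]


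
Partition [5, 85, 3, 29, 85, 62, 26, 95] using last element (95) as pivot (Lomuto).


Pivot: 95
  5 <= 95: advance i (no swap)
  85 <= 95: advance i (no swap)
  3 <= 95: advance i (no swap)
  29 <= 95: advance i (no swap)
  85 <= 95: advance i (no swap)
  62 <= 95: advance i (no swap)
  26 <= 95: advance i (no swap)
Place pivot at 7: [5, 85, 3, 29, 85, 62, 26, 95]

Partitioned: [5, 85, 3, 29, 85, 62, 26, 95]


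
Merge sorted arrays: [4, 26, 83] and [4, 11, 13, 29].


Take 4 from A
Take 4 from B
Take 11 from B
Take 13 from B
Take 26 from A
Take 29 from B

Merged: [4, 4, 11, 13, 26, 29, 83]


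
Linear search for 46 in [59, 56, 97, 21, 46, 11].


i=0: 59!=46
i=1: 56!=46
i=2: 97!=46
i=3: 21!=46
i=4: 46==46 found!

Found at 4, 5 comps


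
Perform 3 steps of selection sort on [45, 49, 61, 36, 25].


Initial: [45, 49, 61, 36, 25]
Step 1: min=25 at 4
  Swap: [25, 49, 61, 36, 45]
Step 2: min=36 at 3
  Swap: [25, 36, 61, 49, 45]
Step 3: min=45 at 4
  Swap: [25, 36, 45, 49, 61]

After 3 steps: [25, 36, 45, 49, 61]


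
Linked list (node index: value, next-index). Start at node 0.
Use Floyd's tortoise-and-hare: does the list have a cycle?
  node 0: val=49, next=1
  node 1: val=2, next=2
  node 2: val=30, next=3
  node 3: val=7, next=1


Floyd's tortoise (slow, +1) and hare (fast, +2):
  init: slow=0, fast=0
  step 1: slow=1, fast=2
  step 2: slow=2, fast=1
  step 3: slow=3, fast=3
  slow == fast at node 3: cycle detected

Cycle: yes


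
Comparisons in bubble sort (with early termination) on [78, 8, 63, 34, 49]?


Algorithm: bubble sort (with early termination)
Input: [78, 8, 63, 34, 49]
Sorted: [8, 34, 49, 63, 78]

9


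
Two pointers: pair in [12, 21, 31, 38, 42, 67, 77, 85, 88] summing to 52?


lo=0(12)+hi=8(88)=100
lo=0(12)+hi=7(85)=97
lo=0(12)+hi=6(77)=89
lo=0(12)+hi=5(67)=79
lo=0(12)+hi=4(42)=54
lo=0(12)+hi=3(38)=50
lo=1(21)+hi=3(38)=59
lo=1(21)+hi=2(31)=52

Yes: 21+31=52


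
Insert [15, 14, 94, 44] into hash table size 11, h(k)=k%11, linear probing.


Insert 15: h=4 -> slot 4
Insert 14: h=3 -> slot 3
Insert 94: h=6 -> slot 6
Insert 44: h=0 -> slot 0

Table: [44, None, None, 14, 15, None, 94, None, None, None, None]


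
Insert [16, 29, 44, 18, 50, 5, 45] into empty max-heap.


Insert 16: [16]
Insert 29: [29, 16]
Insert 44: [44, 16, 29]
Insert 18: [44, 18, 29, 16]
Insert 50: [50, 44, 29, 16, 18]
Insert 5: [50, 44, 29, 16, 18, 5]
Insert 45: [50, 44, 45, 16, 18, 5, 29]

Final heap: [50, 44, 45, 16, 18, 5, 29]


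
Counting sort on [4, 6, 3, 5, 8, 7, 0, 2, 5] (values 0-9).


Input: [4, 6, 3, 5, 8, 7, 0, 2, 5]
Counts: [1, 0, 1, 1, 1, 2, 1, 1, 1, 0]

Sorted: [0, 2, 3, 4, 5, 5, 6, 7, 8]


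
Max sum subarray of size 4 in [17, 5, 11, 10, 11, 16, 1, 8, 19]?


[0:4]: 43
[1:5]: 37
[2:6]: 48
[3:7]: 38
[4:8]: 36
[5:9]: 44

Max: 48 at [2:6]


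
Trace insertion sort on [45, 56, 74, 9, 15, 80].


Initial: [45, 56, 74, 9, 15, 80]
Insert 56: [45, 56, 74, 9, 15, 80]
Insert 74: [45, 56, 74, 9, 15, 80]
Insert 9: [9, 45, 56, 74, 15, 80]
Insert 15: [9, 15, 45, 56, 74, 80]
Insert 80: [9, 15, 45, 56, 74, 80]

Sorted: [9, 15, 45, 56, 74, 80]


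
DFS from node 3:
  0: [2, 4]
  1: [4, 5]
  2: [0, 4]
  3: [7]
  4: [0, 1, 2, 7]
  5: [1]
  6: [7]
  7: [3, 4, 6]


Visit 3, push [7]
Visit 7, push [6, 4]
Visit 4, push [2, 1, 0]
Visit 0, push [2]
Visit 2, push []
Visit 1, push [5]
Visit 5, push []
Visit 6, push []

DFS order: [3, 7, 4, 0, 2, 1, 5, 6]


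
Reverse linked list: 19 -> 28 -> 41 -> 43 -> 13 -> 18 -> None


Step 1: curr=19, set curr.next=prev(None) | reversed so far: 19
Step 2: curr=28, set curr.next=prev(19) | reversed so far: 28 -> 19
Step 3: curr=41, set curr.next=prev(28) | reversed so far: 41 -> 28 -> 19
Step 4: curr=43, set curr.next=prev(41) | reversed so far: 43 -> 41 -> 28 -> 19
Step 5: curr=13, set curr.next=prev(43) | reversed so far: 13 -> 43 -> 41 -> 28 -> 19
Step 6: curr=18, set curr.next=prev(13) | reversed so far: 18 -> 13 -> 43 -> 41 -> 28 -> 19

18 -> 13 -> 43 -> 41 -> 28 -> 19 -> None


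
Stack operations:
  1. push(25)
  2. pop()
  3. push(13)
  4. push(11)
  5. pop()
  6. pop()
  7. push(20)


push(25) -> [25]
pop()->25, []
push(13) -> [13]
push(11) -> [13, 11]
pop()->11, [13]
pop()->13, []
push(20) -> [20]

Final stack: [20]


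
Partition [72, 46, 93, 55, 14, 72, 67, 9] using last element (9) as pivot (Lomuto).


Pivot: 9
Place pivot at 0: [9, 46, 93, 55, 14, 72, 67, 72]

Partitioned: [9, 46, 93, 55, 14, 72, 67, 72]


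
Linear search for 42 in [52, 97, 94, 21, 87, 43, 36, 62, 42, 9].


i=0: 52!=42
i=1: 97!=42
i=2: 94!=42
i=3: 21!=42
i=4: 87!=42
i=5: 43!=42
i=6: 36!=42
i=7: 62!=42
i=8: 42==42 found!

Found at 8, 9 comps


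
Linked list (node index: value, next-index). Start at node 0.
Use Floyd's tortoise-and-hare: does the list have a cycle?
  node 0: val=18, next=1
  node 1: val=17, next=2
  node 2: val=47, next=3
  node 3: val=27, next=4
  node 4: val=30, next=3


Floyd's tortoise (slow, +1) and hare (fast, +2):
  init: slow=0, fast=0
  step 1: slow=1, fast=2
  step 2: slow=2, fast=4
  step 3: slow=3, fast=4
  step 4: slow=4, fast=4
  slow == fast at node 4: cycle detected

Cycle: yes


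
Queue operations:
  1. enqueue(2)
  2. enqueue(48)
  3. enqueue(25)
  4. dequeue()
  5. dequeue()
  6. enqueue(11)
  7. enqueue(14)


enqueue(2) -> [2]
enqueue(48) -> [2, 48]
enqueue(25) -> [2, 48, 25]
dequeue()->2, [48, 25]
dequeue()->48, [25]
enqueue(11) -> [25, 11]
enqueue(14) -> [25, 11, 14]

Final queue: [25, 11, 14]


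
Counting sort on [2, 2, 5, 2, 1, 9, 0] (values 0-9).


Input: [2, 2, 5, 2, 1, 9, 0]
Counts: [1, 1, 3, 0, 0, 1, 0, 0, 0, 1]

Sorted: [0, 1, 2, 2, 2, 5, 9]


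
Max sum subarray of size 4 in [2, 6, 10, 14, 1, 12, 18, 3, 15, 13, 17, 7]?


[0:4]: 32
[1:5]: 31
[2:6]: 37
[3:7]: 45
[4:8]: 34
[5:9]: 48
[6:10]: 49
[7:11]: 48
[8:12]: 52

Max: 52 at [8:12]


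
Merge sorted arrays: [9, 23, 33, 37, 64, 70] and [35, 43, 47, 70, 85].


Take 9 from A
Take 23 from A
Take 33 from A
Take 35 from B
Take 37 from A
Take 43 from B
Take 47 from B
Take 64 from A
Take 70 from A

Merged: [9, 23, 33, 35, 37, 43, 47, 64, 70, 70, 85]


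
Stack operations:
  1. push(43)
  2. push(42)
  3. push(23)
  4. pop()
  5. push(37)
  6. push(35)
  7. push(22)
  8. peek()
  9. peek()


push(43) -> [43]
push(42) -> [43, 42]
push(23) -> [43, 42, 23]
pop()->23, [43, 42]
push(37) -> [43, 42, 37]
push(35) -> [43, 42, 37, 35]
push(22) -> [43, 42, 37, 35, 22]
peek()->22
peek()->22

Final stack: [43, 42, 37, 35, 22]


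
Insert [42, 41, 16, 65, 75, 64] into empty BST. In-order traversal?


Insert 42: root
Insert 41: L from 42
Insert 16: L from 42 -> L from 41
Insert 65: R from 42
Insert 75: R from 42 -> R from 65
Insert 64: R from 42 -> L from 65

In-order: [16, 41, 42, 64, 65, 75]


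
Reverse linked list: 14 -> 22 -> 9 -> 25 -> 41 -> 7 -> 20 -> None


Step 1: curr=14, set curr.next=prev(None) | reversed so far: 14
Step 2: curr=22, set curr.next=prev(14) | reversed so far: 22 -> 14
Step 3: curr=9, set curr.next=prev(22) | reversed so far: 9 -> 22 -> 14
Step 4: curr=25, set curr.next=prev(9) | reversed so far: 25 -> 9 -> 22 -> 14
Step 5: curr=41, set curr.next=prev(25) | reversed so far: 41 -> 25 -> 9 -> 22 -> 14
Step 6: curr=7, set curr.next=prev(41) | reversed so far: 7 -> 41 -> 25 -> 9 -> 22 -> 14
Step 7: curr=20, set curr.next=prev(7) | reversed so far: 20 -> 7 -> 41 -> 25 -> 9 -> 22 -> 14

20 -> 7 -> 41 -> 25 -> 9 -> 22 -> 14 -> None


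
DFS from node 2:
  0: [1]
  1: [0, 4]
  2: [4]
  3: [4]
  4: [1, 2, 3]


Visit 2, push [4]
Visit 4, push [3, 1]
Visit 1, push [0]
Visit 0, push []
Visit 3, push []

DFS order: [2, 4, 1, 0, 3]


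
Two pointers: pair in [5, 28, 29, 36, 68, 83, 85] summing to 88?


lo=0(5)+hi=6(85)=90
lo=0(5)+hi=5(83)=88

Yes: 5+83=88


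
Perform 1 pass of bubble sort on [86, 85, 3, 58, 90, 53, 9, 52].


Initial: [86, 85, 3, 58, 90, 53, 9, 52]
Pass 1: [85, 3, 58, 86, 53, 9, 52, 90] (6 swaps)

After 1 pass: [85, 3, 58, 86, 53, 9, 52, 90]


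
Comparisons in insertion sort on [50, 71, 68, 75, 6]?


Algorithm: insertion sort
Input: [50, 71, 68, 75, 6]
Sorted: [6, 50, 68, 71, 75]

8


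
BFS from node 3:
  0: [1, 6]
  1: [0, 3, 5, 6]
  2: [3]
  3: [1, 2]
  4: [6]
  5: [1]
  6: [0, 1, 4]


Visit 3, enqueue [1, 2]
Visit 1, enqueue [0, 5, 6]
Visit 2, enqueue []
Visit 0, enqueue []
Visit 5, enqueue []
Visit 6, enqueue [4]
Visit 4, enqueue []

BFS order: [3, 1, 2, 0, 5, 6, 4]


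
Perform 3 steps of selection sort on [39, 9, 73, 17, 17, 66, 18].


Initial: [39, 9, 73, 17, 17, 66, 18]
Step 1: min=9 at 1
  Swap: [9, 39, 73, 17, 17, 66, 18]
Step 2: min=17 at 3
  Swap: [9, 17, 73, 39, 17, 66, 18]
Step 3: min=17 at 4
  Swap: [9, 17, 17, 39, 73, 66, 18]

After 3 steps: [9, 17, 17, 39, 73, 66, 18]


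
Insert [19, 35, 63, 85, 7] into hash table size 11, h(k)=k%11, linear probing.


Insert 19: h=8 -> slot 8
Insert 35: h=2 -> slot 2
Insert 63: h=8, 1 probes -> slot 9
Insert 85: h=8, 2 probes -> slot 10
Insert 7: h=7 -> slot 7

Table: [None, None, 35, None, None, None, None, 7, 19, 63, 85]


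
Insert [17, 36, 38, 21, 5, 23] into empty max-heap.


Insert 17: [17]
Insert 36: [36, 17]
Insert 38: [38, 17, 36]
Insert 21: [38, 21, 36, 17]
Insert 5: [38, 21, 36, 17, 5]
Insert 23: [38, 21, 36, 17, 5, 23]

Final heap: [38, 21, 36, 17, 5, 23]


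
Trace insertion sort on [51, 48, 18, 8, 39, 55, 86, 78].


Initial: [51, 48, 18, 8, 39, 55, 86, 78]
Insert 48: [48, 51, 18, 8, 39, 55, 86, 78]
Insert 18: [18, 48, 51, 8, 39, 55, 86, 78]
Insert 8: [8, 18, 48, 51, 39, 55, 86, 78]
Insert 39: [8, 18, 39, 48, 51, 55, 86, 78]
Insert 55: [8, 18, 39, 48, 51, 55, 86, 78]
Insert 86: [8, 18, 39, 48, 51, 55, 86, 78]
Insert 78: [8, 18, 39, 48, 51, 55, 78, 86]

Sorted: [8, 18, 39, 48, 51, 55, 78, 86]


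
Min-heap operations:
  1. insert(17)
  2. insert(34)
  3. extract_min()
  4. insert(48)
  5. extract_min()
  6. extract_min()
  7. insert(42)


insert(17) -> [17]
insert(34) -> [17, 34]
extract_min()->17, [34]
insert(48) -> [34, 48]
extract_min()->34, [48]
extract_min()->48, []
insert(42) -> [42]

Final heap: [42]


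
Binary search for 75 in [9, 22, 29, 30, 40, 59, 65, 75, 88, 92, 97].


Step 1: lo=0, hi=10, mid=5, val=59
Step 2: lo=6, hi=10, mid=8, val=88
Step 3: lo=6, hi=7, mid=6, val=65
Step 4: lo=7, hi=7, mid=7, val=75

Found at index 7


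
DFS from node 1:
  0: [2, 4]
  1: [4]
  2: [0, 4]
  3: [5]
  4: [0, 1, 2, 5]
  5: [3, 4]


Visit 1, push [4]
Visit 4, push [5, 2, 0]
Visit 0, push [2]
Visit 2, push []
Visit 5, push [3]
Visit 3, push []

DFS order: [1, 4, 0, 2, 5, 3]


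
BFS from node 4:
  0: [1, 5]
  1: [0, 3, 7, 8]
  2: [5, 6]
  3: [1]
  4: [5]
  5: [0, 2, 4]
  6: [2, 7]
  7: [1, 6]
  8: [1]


Visit 4, enqueue [5]
Visit 5, enqueue [0, 2]
Visit 0, enqueue [1]
Visit 2, enqueue [6]
Visit 1, enqueue [3, 7, 8]
Visit 6, enqueue []
Visit 3, enqueue []
Visit 7, enqueue []
Visit 8, enqueue []

BFS order: [4, 5, 0, 2, 1, 6, 3, 7, 8]


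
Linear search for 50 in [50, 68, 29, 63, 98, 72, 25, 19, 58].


i=0: 50==50 found!

Found at 0, 1 comps


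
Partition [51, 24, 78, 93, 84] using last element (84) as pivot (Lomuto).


Pivot: 84
  51 <= 84: advance i (no swap)
  24 <= 84: advance i (no swap)
  78 <= 84: advance i (no swap)
Place pivot at 3: [51, 24, 78, 84, 93]

Partitioned: [51, 24, 78, 84, 93]


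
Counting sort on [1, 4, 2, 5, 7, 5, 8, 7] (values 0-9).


Input: [1, 4, 2, 5, 7, 5, 8, 7]
Counts: [0, 1, 1, 0, 1, 2, 0, 2, 1, 0]

Sorted: [1, 2, 4, 5, 5, 7, 7, 8]


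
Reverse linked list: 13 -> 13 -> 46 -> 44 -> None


Step 1: curr=13, set curr.next=prev(None) | reversed so far: 13
Step 2: curr=13, set curr.next=prev(13) | reversed so far: 13 -> 13
Step 3: curr=46, set curr.next=prev(13) | reversed so far: 46 -> 13 -> 13
Step 4: curr=44, set curr.next=prev(46) | reversed so far: 44 -> 46 -> 13 -> 13

44 -> 46 -> 13 -> 13 -> None


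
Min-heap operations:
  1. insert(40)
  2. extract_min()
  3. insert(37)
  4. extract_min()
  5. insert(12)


insert(40) -> [40]
extract_min()->40, []
insert(37) -> [37]
extract_min()->37, []
insert(12) -> [12]

Final heap: [12]


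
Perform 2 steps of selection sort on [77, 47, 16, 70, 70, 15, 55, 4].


Initial: [77, 47, 16, 70, 70, 15, 55, 4]
Step 1: min=4 at 7
  Swap: [4, 47, 16, 70, 70, 15, 55, 77]
Step 2: min=15 at 5
  Swap: [4, 15, 16, 70, 70, 47, 55, 77]

After 2 steps: [4, 15, 16, 70, 70, 47, 55, 77]


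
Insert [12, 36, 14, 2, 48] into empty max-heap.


Insert 12: [12]
Insert 36: [36, 12]
Insert 14: [36, 12, 14]
Insert 2: [36, 12, 14, 2]
Insert 48: [48, 36, 14, 2, 12]

Final heap: [48, 36, 14, 2, 12]


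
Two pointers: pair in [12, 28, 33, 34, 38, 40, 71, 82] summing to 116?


lo=0(12)+hi=7(82)=94
lo=1(28)+hi=7(82)=110
lo=2(33)+hi=7(82)=115
lo=3(34)+hi=7(82)=116

Yes: 34+82=116


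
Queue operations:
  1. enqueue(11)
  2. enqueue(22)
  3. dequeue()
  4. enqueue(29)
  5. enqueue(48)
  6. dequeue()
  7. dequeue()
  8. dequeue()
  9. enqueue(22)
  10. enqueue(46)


enqueue(11) -> [11]
enqueue(22) -> [11, 22]
dequeue()->11, [22]
enqueue(29) -> [22, 29]
enqueue(48) -> [22, 29, 48]
dequeue()->22, [29, 48]
dequeue()->29, [48]
dequeue()->48, []
enqueue(22) -> [22]
enqueue(46) -> [22, 46]

Final queue: [22, 46]


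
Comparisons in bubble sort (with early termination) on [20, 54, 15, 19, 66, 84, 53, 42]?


Algorithm: bubble sort (with early termination)
Input: [20, 54, 15, 19, 66, 84, 53, 42]
Sorted: [15, 19, 20, 42, 53, 54, 66, 84]

25


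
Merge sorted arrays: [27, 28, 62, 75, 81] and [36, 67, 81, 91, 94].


Take 27 from A
Take 28 from A
Take 36 from B
Take 62 from A
Take 67 from B
Take 75 from A
Take 81 from A

Merged: [27, 28, 36, 62, 67, 75, 81, 81, 91, 94]


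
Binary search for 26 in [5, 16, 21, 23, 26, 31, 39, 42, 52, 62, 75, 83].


Step 1: lo=0, hi=11, mid=5, val=31
Step 2: lo=0, hi=4, mid=2, val=21
Step 3: lo=3, hi=4, mid=3, val=23
Step 4: lo=4, hi=4, mid=4, val=26

Found at index 4


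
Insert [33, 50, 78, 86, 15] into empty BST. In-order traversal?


Insert 33: root
Insert 50: R from 33
Insert 78: R from 33 -> R from 50
Insert 86: R from 33 -> R from 50 -> R from 78
Insert 15: L from 33

In-order: [15, 33, 50, 78, 86]


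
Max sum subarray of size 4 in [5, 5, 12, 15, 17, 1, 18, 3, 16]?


[0:4]: 37
[1:5]: 49
[2:6]: 45
[3:7]: 51
[4:8]: 39
[5:9]: 38

Max: 51 at [3:7]


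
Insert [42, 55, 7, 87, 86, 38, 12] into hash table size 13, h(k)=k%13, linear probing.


Insert 42: h=3 -> slot 3
Insert 55: h=3, 1 probes -> slot 4
Insert 7: h=7 -> slot 7
Insert 87: h=9 -> slot 9
Insert 86: h=8 -> slot 8
Insert 38: h=12 -> slot 12
Insert 12: h=12, 1 probes -> slot 0

Table: [12, None, None, 42, 55, None, None, 7, 86, 87, None, None, 38]


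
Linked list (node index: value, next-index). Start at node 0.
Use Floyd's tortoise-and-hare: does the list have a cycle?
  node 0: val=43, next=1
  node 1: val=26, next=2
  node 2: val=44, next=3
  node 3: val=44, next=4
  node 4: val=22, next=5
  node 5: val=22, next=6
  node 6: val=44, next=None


Floyd's tortoise (slow, +1) and hare (fast, +2):
  init: slow=0, fast=0
  step 1: slow=1, fast=2
  step 2: slow=2, fast=4
  step 3: slow=3, fast=6
  step 4: fast -> None, no cycle

Cycle: no


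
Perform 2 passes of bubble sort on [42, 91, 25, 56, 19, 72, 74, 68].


Initial: [42, 91, 25, 56, 19, 72, 74, 68]
Pass 1: [42, 25, 56, 19, 72, 74, 68, 91] (6 swaps)
Pass 2: [25, 42, 19, 56, 72, 68, 74, 91] (3 swaps)

After 2 passes: [25, 42, 19, 56, 72, 68, 74, 91]


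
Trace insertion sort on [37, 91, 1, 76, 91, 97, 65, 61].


Initial: [37, 91, 1, 76, 91, 97, 65, 61]
Insert 91: [37, 91, 1, 76, 91, 97, 65, 61]
Insert 1: [1, 37, 91, 76, 91, 97, 65, 61]
Insert 76: [1, 37, 76, 91, 91, 97, 65, 61]
Insert 91: [1, 37, 76, 91, 91, 97, 65, 61]
Insert 97: [1, 37, 76, 91, 91, 97, 65, 61]
Insert 65: [1, 37, 65, 76, 91, 91, 97, 61]
Insert 61: [1, 37, 61, 65, 76, 91, 91, 97]

Sorted: [1, 37, 61, 65, 76, 91, 91, 97]


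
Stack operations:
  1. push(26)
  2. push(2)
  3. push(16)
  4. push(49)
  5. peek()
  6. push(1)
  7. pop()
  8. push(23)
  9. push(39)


push(26) -> [26]
push(2) -> [26, 2]
push(16) -> [26, 2, 16]
push(49) -> [26, 2, 16, 49]
peek()->49
push(1) -> [26, 2, 16, 49, 1]
pop()->1, [26, 2, 16, 49]
push(23) -> [26, 2, 16, 49, 23]
push(39) -> [26, 2, 16, 49, 23, 39]

Final stack: [26, 2, 16, 49, 23, 39]


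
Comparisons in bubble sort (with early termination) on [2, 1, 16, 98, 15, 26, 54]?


Algorithm: bubble sort (with early termination)
Input: [2, 1, 16, 98, 15, 26, 54]
Sorted: [1, 2, 15, 16, 26, 54, 98]

15


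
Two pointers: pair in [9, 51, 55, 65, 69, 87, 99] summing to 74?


lo=0(9)+hi=6(99)=108
lo=0(9)+hi=5(87)=96
lo=0(9)+hi=4(69)=78
lo=0(9)+hi=3(65)=74

Yes: 9+65=74


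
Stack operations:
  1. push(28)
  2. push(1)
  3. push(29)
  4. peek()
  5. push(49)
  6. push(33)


push(28) -> [28]
push(1) -> [28, 1]
push(29) -> [28, 1, 29]
peek()->29
push(49) -> [28, 1, 29, 49]
push(33) -> [28, 1, 29, 49, 33]

Final stack: [28, 1, 29, 49, 33]


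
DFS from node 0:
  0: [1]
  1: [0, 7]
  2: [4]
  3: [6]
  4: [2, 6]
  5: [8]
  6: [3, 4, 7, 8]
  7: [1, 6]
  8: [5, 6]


Visit 0, push [1]
Visit 1, push [7]
Visit 7, push [6]
Visit 6, push [8, 4, 3]
Visit 3, push []
Visit 4, push [2]
Visit 2, push []
Visit 8, push [5]
Visit 5, push []

DFS order: [0, 1, 7, 6, 3, 4, 2, 8, 5]


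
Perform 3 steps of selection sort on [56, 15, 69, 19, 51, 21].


Initial: [56, 15, 69, 19, 51, 21]
Step 1: min=15 at 1
  Swap: [15, 56, 69, 19, 51, 21]
Step 2: min=19 at 3
  Swap: [15, 19, 69, 56, 51, 21]
Step 3: min=21 at 5
  Swap: [15, 19, 21, 56, 51, 69]

After 3 steps: [15, 19, 21, 56, 51, 69]


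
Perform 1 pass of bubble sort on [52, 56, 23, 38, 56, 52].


Initial: [52, 56, 23, 38, 56, 52]
Pass 1: [52, 23, 38, 56, 52, 56] (3 swaps)

After 1 pass: [52, 23, 38, 56, 52, 56]


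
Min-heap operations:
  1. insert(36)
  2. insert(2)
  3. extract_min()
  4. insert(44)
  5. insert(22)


insert(36) -> [36]
insert(2) -> [2, 36]
extract_min()->2, [36]
insert(44) -> [36, 44]
insert(22) -> [22, 44, 36]

Final heap: [22, 44, 36]


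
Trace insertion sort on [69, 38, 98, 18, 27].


Initial: [69, 38, 98, 18, 27]
Insert 38: [38, 69, 98, 18, 27]
Insert 98: [38, 69, 98, 18, 27]
Insert 18: [18, 38, 69, 98, 27]
Insert 27: [18, 27, 38, 69, 98]

Sorted: [18, 27, 38, 69, 98]


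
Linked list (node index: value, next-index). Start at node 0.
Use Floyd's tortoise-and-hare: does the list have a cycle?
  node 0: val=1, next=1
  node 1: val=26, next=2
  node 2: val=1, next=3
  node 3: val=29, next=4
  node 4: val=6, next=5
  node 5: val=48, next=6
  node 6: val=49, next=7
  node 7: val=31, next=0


Floyd's tortoise (slow, +1) and hare (fast, +2):
  init: slow=0, fast=0
  step 1: slow=1, fast=2
  step 2: slow=2, fast=4
  step 3: slow=3, fast=6
  step 4: slow=4, fast=0
  step 5: slow=5, fast=2
  step 6: slow=6, fast=4
  step 7: slow=7, fast=6
  step 8: slow=0, fast=0
  slow == fast at node 0: cycle detected

Cycle: yes
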